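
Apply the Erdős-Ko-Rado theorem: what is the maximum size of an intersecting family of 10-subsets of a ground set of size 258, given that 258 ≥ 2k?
max |F| = C(257, 9) = 11698174409548000

The Erdős-Ko-Rado theorem states: for n ≥ 2k, an intersecting family of k-subsets of an n-element set has size at most C(n − 1, k − 1), with equality for 'star' families {A ⊆ [n] : |A| = k, i ∈ A} (fix an element i). For n = 258, k = 10: C(257, 9) = 11698174409548000.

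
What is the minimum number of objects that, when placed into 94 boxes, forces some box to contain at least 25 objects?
n = (25 − 1)·94 + 1 = 2257

By the generalised pigeonhole principle, to guarantee some box contains ≥ r objects we need more than (r − 1) · k objects total. Threshold: n = (r − 1) · k + 1. With r = 25 and k = 94: n = 24 · 94 + 1 = 2256 + 1 = 2257. For n = 2256 = 24 · 94, we can put exactly 24 objects in every box, avoiding 25 in any single one — so 2257 is tight.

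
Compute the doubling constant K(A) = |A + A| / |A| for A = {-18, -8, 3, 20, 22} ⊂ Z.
K = |A + A| / |A| = 15/5 = 3

Enumerate A + A = {a + b : a, b ∈ A}. With |A| = 5, there are |A|^2 = 25 ordered sum pairs; collecting distinct values, A + A = {-36, -26, -16, -15, -5, 2, 4, 6, 12, 14, 23, 25, 40, 42, 44}, so |A + A| = 15. Thus K = 15/5 = 3. For comparison, the minimum possible |A + A| over all 5-element sets is 2·5 − 1 = 9 (so min K = 9/5), attained only by arithmetic progressions.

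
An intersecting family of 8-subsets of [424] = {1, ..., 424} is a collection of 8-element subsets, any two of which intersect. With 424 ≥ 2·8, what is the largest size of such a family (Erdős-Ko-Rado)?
max |F| = C(423, 7) = 457383009600297

Erdős-Ko-Rado (1961): when n ≥ 2k, max |F| = C(n−1, k−1). The bound is attained by the star {A : i ∈ A} for any fixed i ∈ [n]. Here C(424−1, 8−1) = C(423, 7) = 457383009600297.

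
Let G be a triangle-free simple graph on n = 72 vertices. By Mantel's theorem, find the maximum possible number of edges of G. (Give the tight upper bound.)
ex(72, K_3) = ⌊72^2/4⌋ = 1296

Mantel (1907): a triangle-free graph on n vertices has at most ⌊n^2/4⌋ edges, with equality for the complete bipartite graph K_{⌊n/2⌋, ⌈n/2⌉}. For n = 72: ⌊72^2/4⌋ = ⌊5184/4⌋ = 1296. The extremal graph is K_{36, 36}, which has 36·36 = 1296 edges.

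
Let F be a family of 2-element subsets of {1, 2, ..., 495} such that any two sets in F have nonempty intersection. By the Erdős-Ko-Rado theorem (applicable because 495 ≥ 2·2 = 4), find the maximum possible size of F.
max |F| = C(494, 1) = 494

Erdős-Ko-Rado (1961): when n ≥ 2k, max |F| = C(n−1, k−1). The bound is attained by the star {A : i ∈ A} for any fixed i ∈ [n]. Here C(495−1, 2−1) = C(494, 1) = 494.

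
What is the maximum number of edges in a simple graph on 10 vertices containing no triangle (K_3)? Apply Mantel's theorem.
ex(10, K_3) = ⌊10^2/4⌋ = 25

Mantel (1907): a triangle-free graph on n vertices has at most ⌊n^2/4⌋ edges, with equality for the complete bipartite graph K_{⌊n/2⌋, ⌈n/2⌉}. For n = 10: ⌊10^2/4⌋ = ⌊100/4⌋ = 25. The extremal graph is K_{5, 5}, which has 5·5 = 25 edges.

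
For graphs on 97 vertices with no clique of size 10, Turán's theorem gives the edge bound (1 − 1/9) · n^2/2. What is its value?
Turán density bound = (8/9) · 97^2/2 = 37636/9 ≈ 4181.7778

Turán's theorem: ex(n, K_{r+1}) is achieved by the complete r-partite Turán graph T(n, r) with parts as balanced as possible, and is at most (1 − 1/r) · n^2/2. For r = 9, n = 97: the density bound is (8/9) · 9409/2 = 37636/9 ≈ 4181.7778. The integer-valued extremum is e(T(97, 9)) = 4181, which is strictly less than the density bound 37636/9 since 9 ∤ 97 (the parts of T(97, 9) cannot all be equal).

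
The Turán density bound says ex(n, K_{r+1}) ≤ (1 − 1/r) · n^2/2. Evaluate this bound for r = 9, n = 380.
Turán density bound = (8/9) · 380^2/2 = 577600/9 ≈ 64177.7778

Turán's theorem: ex(n, K_{r+1}) is achieved by the complete r-partite Turán graph T(n, r) with parts as balanced as possible, and is at most (1 − 1/r) · n^2/2. For r = 9, n = 380: the density bound is (8/9) · 144400/2 = 577600/9 ≈ 64177.7778. The integer-valued extremum is e(T(380, 9)) = 64177, which is strictly less than the density bound 577600/9 since 9 ∤ 380 (the parts of T(380, 9) cannot all be equal).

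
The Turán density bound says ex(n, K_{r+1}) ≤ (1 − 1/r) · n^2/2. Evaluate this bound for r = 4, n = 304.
Turán density bound = (3/4) · 304^2/2 = 34656

Turán's theorem: ex(n, K_{r+1}) is achieved by the complete r-partite Turán graph T(n, r) with parts as balanced as possible, and is at most (1 − 1/r) · n^2/2. For r = 4, n = 304: the density bound is (3/4) · 92416/2 = 34656. Since 4 ∣ 304, the Turán graph T(304, 4) has parts of equal size 76, and its edge count e(T(304, 4)) = 34656 attains the density bound exactly.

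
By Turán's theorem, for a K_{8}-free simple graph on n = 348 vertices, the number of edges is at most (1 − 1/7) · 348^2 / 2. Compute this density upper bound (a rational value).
Turán density bound = (6/7) · 348^2/2 = 363312/7 ≈ 51901.7143

Turán's theorem: ex(n, K_{r+1}) is achieved by the complete r-partite Turán graph T(n, r) with parts as balanced as possible, and is at most (1 − 1/r) · n^2/2. For r = 7, n = 348: the density bound is (6/7) · 121104/2 = 363312/7 ≈ 51901.7143. The integer-valued extremum is e(T(348, 7)) = 51901, which is strictly less than the density bound 363312/7 since 7 ∤ 348 (the parts of T(348, 7) cannot all be equal).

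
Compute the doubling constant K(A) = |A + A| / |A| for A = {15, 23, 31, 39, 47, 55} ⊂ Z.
K = |A + A| / |A| = 11/6

Enumerate A + A = {a + b : a, b ∈ A}. With |A| = 6, there are |A|^2 = 36 ordered sum pairs; collecting distinct values, A + A = {30, 38, 46, 54, 62, 70, 78, 86, 94, 102, 110}, so |A + A| = 11. Thus K = 11/6. Here |A + A| = 2|A| − 1 = 11, the minimum possible — so K = 11/6 is minimal, which holds iff A is an arithmetic progression.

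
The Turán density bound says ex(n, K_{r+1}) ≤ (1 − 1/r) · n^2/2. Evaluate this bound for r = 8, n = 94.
Turán density bound = (7/8) · 94^2/2 = 15463/4 ≈ 3865.75

Turán's theorem: ex(n, K_{r+1}) is achieved by the complete r-partite Turán graph T(n, r) with parts as balanced as possible, and is at most (1 − 1/r) · n^2/2. For r = 8, n = 94: the density bound is (7/8) · 8836/2 = 15463/4 ≈ 3865.75. The integer-valued extremum is e(T(94, 8)) = 3865, which is strictly less than the density bound 15463/4 since 8 ∤ 94 (the parts of T(94, 8) cannot all be equal).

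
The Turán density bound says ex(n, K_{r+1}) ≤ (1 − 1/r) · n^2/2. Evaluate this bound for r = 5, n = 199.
Turán density bound = (4/5) · 199^2/2 = 79202/5 ≈ 15840.4

Turán's theorem: ex(n, K_{r+1}) is achieved by the complete r-partite Turán graph T(n, r) with parts as balanced as possible, and is at most (1 − 1/r) · n^2/2. For r = 5, n = 199: the density bound is (4/5) · 39601/2 = 79202/5 ≈ 15840.4. The integer-valued extremum is e(T(199, 5)) = 15840, which is strictly less than the density bound 79202/5 since 5 ∤ 199 (the parts of T(199, 5) cannot all be equal).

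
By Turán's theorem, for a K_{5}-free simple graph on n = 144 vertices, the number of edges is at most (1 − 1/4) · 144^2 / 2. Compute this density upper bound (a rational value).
Turán density bound = (3/4) · 144^2/2 = 7776

Turán's theorem: ex(n, K_{r+1}) is achieved by the complete r-partite Turán graph T(n, r) with parts as balanced as possible, and is at most (1 − 1/r) · n^2/2. For r = 4, n = 144: the density bound is (3/4) · 20736/2 = 7776. Since 4 ∣ 144, the Turán graph T(144, 4) has parts of equal size 36, and its edge count e(T(144, 4)) = 7776 attains the density bound exactly.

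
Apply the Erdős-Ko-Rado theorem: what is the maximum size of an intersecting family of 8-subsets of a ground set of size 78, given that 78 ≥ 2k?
max |F| = C(77, 7) = 2404808340

Erdős-Ko-Rado (1961): when n ≥ 2k, max |F| = C(n−1, k−1). The bound is attained by the star {A : i ∈ A} for any fixed i ∈ [n]. Here C(78−1, 8−1) = C(77, 7) = 2404808340.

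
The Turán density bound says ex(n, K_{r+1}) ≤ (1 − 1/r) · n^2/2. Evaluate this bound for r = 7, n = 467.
Turán density bound = (6/7) · 467^2/2 = 654267/7 ≈ 93466.7143

Turán's theorem: ex(n, K_{r+1}) is achieved by the complete r-partite Turán graph T(n, r) with parts as balanced as possible, and is at most (1 − 1/r) · n^2/2. For r = 7, n = 467: the density bound is (6/7) · 218089/2 = 654267/7 ≈ 93466.7143. The integer-valued extremum is e(T(467, 7)) = 93466, which is strictly less than the density bound 654267/7 since 7 ∤ 467 (the parts of T(467, 7) cannot all be equal).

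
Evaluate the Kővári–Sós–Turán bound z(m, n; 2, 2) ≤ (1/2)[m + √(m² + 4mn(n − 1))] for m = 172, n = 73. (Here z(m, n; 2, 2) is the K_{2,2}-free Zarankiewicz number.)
z(172, 73; 2, 2) ≤ (1/2)[172 + √(172² + 4·172·73·72)] = (1/2)[172 + √3645712] = 1040.6874

Kővári–Sós–Turán: let r_1, ..., r_172 be the row sums and z = Σ r_i the total number of 1s. Each pair of columns can share at most one row with both entries 1 (else a 2×2 all-ones block appears), so Σ_i C(r_i, 2) ≤ C(73, 2) = 2628. By convexity Σ_i C(r_i, 2) ≥ 172·C(z/172, 2) = z(z − 172)/(2·172), giving z² − 172z − 172·73·72 ≤ 0 and hence z ≤ (1/2)[172 + √(29584 + 4·904032)] = (1/2)[172 + √3645712] ≈ (1/2)(172 + 1909.3748) = 1040.6874.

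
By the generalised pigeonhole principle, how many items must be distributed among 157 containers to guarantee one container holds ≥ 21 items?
n = (21 − 1)·157 + 1 = 3141

By the generalised pigeonhole principle, to guarantee some box contains ≥ r objects we need more than (r − 1) · k objects total. Threshold: n = (r − 1) · k + 1. With r = 21 and k = 157: n = 20 · 157 + 1 = 3140 + 1 = 3141. For n = 3140 = 20 · 157, we can put exactly 20 objects in every box, avoiding 21 in any single one — so 3141 is tight.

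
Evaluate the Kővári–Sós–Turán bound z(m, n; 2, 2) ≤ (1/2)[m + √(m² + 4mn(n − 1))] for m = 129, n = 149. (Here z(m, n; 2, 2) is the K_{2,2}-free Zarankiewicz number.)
z(129, 149; 2, 2) ≤ (1/2)[129 + √(129² + 4·129·149·148)] = (1/2)[129 + √11395473] = 1752.3591

Kővári–Sós–Turán: let r_1, ..., r_129 be the row sums and z = Σ r_i the total number of 1s. Each pair of columns can share at most one row with both entries 1 (else a 2×2 all-ones block appears), so Σ_i C(r_i, 2) ≤ C(149, 2) = 11026. By convexity Σ_i C(r_i, 2) ≥ 129·C(z/129, 2) = z(z − 129)/(2·129), giving z² − 129z − 129·149·148 ≤ 0 and hence z ≤ (1/2)[129 + √(16641 + 4·2844708)] = (1/2)[129 + √11395473] ≈ (1/2)(129 + 3375.7181) = 1752.3591.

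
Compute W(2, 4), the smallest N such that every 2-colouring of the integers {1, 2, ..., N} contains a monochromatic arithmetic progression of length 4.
W(2, 4) = 35

This is a classical value, W(2, 4) = 35, established by combining an explicit 2-colouring of {1, ..., 34} with no monochromatic 4-AP (giving the lower bound W(2, 4) > 34) and a finite case analysis / exhaustive computer search showing every 2-colouring of {1, ..., 35} has such an AP.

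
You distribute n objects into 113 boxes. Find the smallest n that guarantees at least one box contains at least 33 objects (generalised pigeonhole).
n = (33 − 1)·113 + 1 = 3617

By the generalised pigeonhole principle, to guarantee some box contains ≥ r objects we need more than (r − 1) · k objects total. Threshold: n = (r − 1) · k + 1. With r = 33 and k = 113: n = 32 · 113 + 1 = 3616 + 1 = 3617. For n = 3616 = 32 · 113, we can put exactly 32 objects in every box, avoiding 33 in any single one — so 3617 is tight.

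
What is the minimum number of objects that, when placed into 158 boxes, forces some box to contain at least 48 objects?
n = (48 − 1)·158 + 1 = 7427

By the generalised pigeonhole principle, to guarantee some box contains ≥ r objects we need more than (r − 1) · k objects total. Threshold: n = (r − 1) · k + 1. With r = 48 and k = 158: n = 47 · 158 + 1 = 7426 + 1 = 7427. For n = 7426 = 47 · 158, we can put exactly 47 objects in every box, avoiding 48 in any single one — so 7427 is tight.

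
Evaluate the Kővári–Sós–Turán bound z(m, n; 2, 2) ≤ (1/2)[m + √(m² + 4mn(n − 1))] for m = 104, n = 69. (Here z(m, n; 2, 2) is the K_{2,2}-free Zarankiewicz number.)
z(104, 69; 2, 2) ≤ (1/2)[104 + √(104² + 4·104·69·68)] = (1/2)[104 + √1962688] = 752.4798

Kővári–Sós–Turán: let r_1, ..., r_104 be the row sums and z = Σ r_i the total number of 1s. Each pair of columns can share at most one row with both entries 1 (else a 2×2 all-ones block appears), so Σ_i C(r_i, 2) ≤ C(69, 2) = 2346. By convexity Σ_i C(r_i, 2) ≥ 104·C(z/104, 2) = z(z − 104)/(2·104), giving z² − 104z − 104·69·68 ≤ 0 and hence z ≤ (1/2)[104 + √(10816 + 4·487968)] = (1/2)[104 + √1962688] ≈ (1/2)(104 + 1400.9597) = 752.4798.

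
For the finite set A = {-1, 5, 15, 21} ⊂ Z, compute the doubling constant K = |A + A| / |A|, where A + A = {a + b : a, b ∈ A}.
K = |A + A| / |A| = 9/4

Enumerate A + A = {a + b : a, b ∈ A}. With |A| = 4, there are |A|^2 = 16 ordered sum pairs; collecting distinct values, A + A = {-2, 4, 10, 14, 20, 26, 30, 36, 42}, so |A + A| = 9. Thus K = 9/4. For comparison, the minimum possible |A + A| over all 4-element sets is 2·4 − 1 = 7 (so min K = 7/4), attained only by arithmetic progressions.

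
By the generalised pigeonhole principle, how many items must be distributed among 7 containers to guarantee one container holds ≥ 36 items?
n = (36 − 1)·7 + 1 = 246

By the generalised pigeonhole principle, to guarantee some box contains ≥ r objects we need more than (r − 1) · k objects total. Threshold: n = (r − 1) · k + 1. With r = 36 and k = 7: n = 35 · 7 + 1 = 245 + 1 = 246. For n = 245 = 35 · 7, we can put exactly 35 objects in every box, avoiding 36 in any single one — so 246 is tight.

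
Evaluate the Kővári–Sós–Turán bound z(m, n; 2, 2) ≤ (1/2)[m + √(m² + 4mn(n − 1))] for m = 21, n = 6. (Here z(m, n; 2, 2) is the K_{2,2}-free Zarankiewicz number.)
z(21, 6; 2, 2) ≤ (1/2)[21 + √(21² + 4·21·6·5)] = (1/2)[21 + √2961] = 37.7075

Kővári–Sós–Turán: let r_1, ..., r_21 be the row sums and z = Σ r_i the total number of 1s. Each pair of columns can share at most one row with both entries 1 (else a 2×2 all-ones block appears), so Σ_i C(r_i, 2) ≤ C(6, 2) = 15. By convexity Σ_i C(r_i, 2) ≥ 21·C(z/21, 2) = z(z − 21)/(2·21), giving z² − 21z − 21·6·5 ≤ 0 and hence z ≤ (1/2)[21 + √(441 + 4·630)] = (1/2)[21 + √2961] ≈ (1/2)(21 + 54.4151) = 37.7075.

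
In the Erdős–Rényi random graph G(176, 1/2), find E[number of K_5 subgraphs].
E[# K_5] = C(176, 5) · (1/2)^C(5, 2) = 1328902960 / 2^10 = 83056435/64 = 1297756.796875

For each 5-subset S of vertices (there are C(176, 5) = 1328902960 such S), let X_S = 1 if S induces a K_5 (all C(5, 2) = 10 edges present). Then P(X_S = 1) = (1/2)^10 = 1/1024. By linearity of expectation, E[# K_5] = C(176, 5) · (1/2)^10 = 1328902960 / 1024 = 83056435/64 = 1297756.796875.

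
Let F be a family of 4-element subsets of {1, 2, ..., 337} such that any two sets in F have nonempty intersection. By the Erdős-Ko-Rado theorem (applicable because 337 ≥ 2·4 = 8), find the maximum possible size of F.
max |F| = C(336, 3) = 6265840

Erdős-Ko-Rado (1961): when n ≥ 2k, max |F| = C(n−1, k−1). The bound is attained by the star {A : i ∈ A} for any fixed i ∈ [n]. Here C(337−1, 4−1) = C(336, 3) = 6265840.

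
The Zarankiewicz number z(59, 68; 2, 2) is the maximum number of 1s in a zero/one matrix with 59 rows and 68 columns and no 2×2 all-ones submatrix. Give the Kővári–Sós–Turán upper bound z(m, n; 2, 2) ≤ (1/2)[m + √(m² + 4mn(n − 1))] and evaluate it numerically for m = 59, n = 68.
z(59, 68; 2, 2) ≤ (1/2)[59 + √(59² + 4·59·68·67)] = (1/2)[59 + √1078697] = 548.8017

Kővári–Sós–Turán: let r_1, ..., r_59 be the row sums and z = Σ r_i the total number of 1s. Each pair of columns can share at most one row with both entries 1 (else a 2×2 all-ones block appears), so Σ_i C(r_i, 2) ≤ C(68, 2) = 2278. By convexity Σ_i C(r_i, 2) ≥ 59·C(z/59, 2) = z(z − 59)/(2·59), giving z² − 59z − 59·68·67 ≤ 0 and hence z ≤ (1/2)[59 + √(3481 + 4·268804)] = (1/2)[59 + √1078697] ≈ (1/2)(59 + 1038.6034) = 548.8017.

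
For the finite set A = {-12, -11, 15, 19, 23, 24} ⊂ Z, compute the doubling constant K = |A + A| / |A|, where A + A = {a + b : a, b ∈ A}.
K = |A + A| / |A| = 19/6

Enumerate A + A = {a + b : a, b ∈ A}. With |A| = 6, there are |A|^2 = 36 ordered sum pairs; collecting distinct values, A + A = {-24, -23, -22, 3, 4, 7, 8, 11, 12, 13, 30, 34, 38, 39, 42, 43, 46, 47, 48}, so |A + A| = 19. Thus K = 19/6. For comparison, the minimum possible |A + A| over all 6-element sets is 2·6 − 1 = 11 (so min K = 11/6), attained only by arithmetic progressions.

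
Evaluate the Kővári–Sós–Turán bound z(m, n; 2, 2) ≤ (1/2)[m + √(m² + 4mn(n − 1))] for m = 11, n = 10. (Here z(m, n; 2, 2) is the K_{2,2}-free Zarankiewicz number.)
z(11, 10; 2, 2) ≤ (1/2)[11 + √(11² + 4·11·10·9)] = (1/2)[11 + √4081] = 37.4414

Kővári–Sós–Turán: let r_1, ..., r_11 be the row sums and z = Σ r_i the total number of 1s. Each pair of columns can share at most one row with both entries 1 (else a 2×2 all-ones block appears), so Σ_i C(r_i, 2) ≤ C(10, 2) = 45. By convexity Σ_i C(r_i, 2) ≥ 11·C(z/11, 2) = z(z − 11)/(2·11), giving z² − 11z − 11·10·9 ≤ 0 and hence z ≤ (1/2)[11 + √(121 + 4·990)] = (1/2)[11 + √4081] ≈ (1/2)(11 + 63.8827) = 37.4414.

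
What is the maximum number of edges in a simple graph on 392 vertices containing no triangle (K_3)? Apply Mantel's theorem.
ex(392, K_3) = ⌊392^2/4⌋ = 38416

Mantel (1907): a triangle-free graph on n vertices has at most ⌊n^2/4⌋ edges, with equality for the complete bipartite graph K_{⌊n/2⌋, ⌈n/2⌉}. For n = 392: ⌊392^2/4⌋ = ⌊153664/4⌋ = 38416. The extremal graph is K_{196, 196}, which has 196·196 = 38416 edges.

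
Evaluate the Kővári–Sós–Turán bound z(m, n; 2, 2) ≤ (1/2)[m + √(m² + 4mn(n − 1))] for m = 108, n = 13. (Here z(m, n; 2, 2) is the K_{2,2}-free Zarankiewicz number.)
z(108, 13; 2, 2) ≤ (1/2)[108 + √(108² + 4·108·13·12)] = (1/2)[108 + √79056] = 194.5845

Kővári–Sós–Turán: let r_1, ..., r_108 be the row sums and z = Σ r_i the total number of 1s. Each pair of columns can share at most one row with both entries 1 (else a 2×2 all-ones block appears), so Σ_i C(r_i, 2) ≤ C(13, 2) = 78. By convexity Σ_i C(r_i, 2) ≥ 108·C(z/108, 2) = z(z − 108)/(2·108), giving z² − 108z − 108·13·12 ≤ 0 and hence z ≤ (1/2)[108 + √(11664 + 4·16848)] = (1/2)[108 + √79056] ≈ (1/2)(108 + 281.169) = 194.5845.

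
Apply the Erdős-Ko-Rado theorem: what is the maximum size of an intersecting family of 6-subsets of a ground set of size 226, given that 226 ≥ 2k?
max |F| = C(225, 5) = 4595146920

Erdős-Ko-Rado (1961): when n ≥ 2k, max |F| = C(n−1, k−1). The bound is attained by the star {A : i ∈ A} for any fixed i ∈ [n]. Here C(226−1, 6−1) = C(225, 5) = 4595146920.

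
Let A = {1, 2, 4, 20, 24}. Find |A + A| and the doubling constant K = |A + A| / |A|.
K = |A + A| / |A| = 15/5 = 3

Enumerate A + A = {a + b : a, b ∈ A}. With |A| = 5, there are |A|^2 = 25 ordered sum pairs; collecting distinct values, A + A = {2, 3, 4, 5, 6, 8, 21, 22, 24, 25, 26, 28, 40, 44, 48}, so |A + A| = 15. Thus K = 15/5 = 3. For comparison, the minimum possible |A + A| over all 5-element sets is 2·5 − 1 = 9 (so min K = 9/5), attained only by arithmetic progressions.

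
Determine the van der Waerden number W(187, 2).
W(187, 2) = 187 + 1 = 188

A 2-term AP is any pair of integers, so a monochromatic 2-AP exists iff some colour is used at least twice. With 187 colours, the colouring i ↦ i on {1, ..., 187} uses each colour once, avoiding any monochromatic pair, so W(187, 2) > 187. For {1, ..., 188}, pigeonhole forces two integers of the same colour, which form a monochromatic 2-AP. Hence W(187, 2) = 188.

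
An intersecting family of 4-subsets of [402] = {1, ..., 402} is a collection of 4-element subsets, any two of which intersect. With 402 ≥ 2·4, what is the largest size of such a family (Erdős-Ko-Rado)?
max |F| = C(401, 3) = 10666600

Erdős-Ko-Rado (1961): when n ≥ 2k, max |F| = C(n−1, k−1). The bound is attained by the star {A : i ∈ A} for any fixed i ∈ [n]. Here C(402−1, 4−1) = C(401, 3) = 10666600.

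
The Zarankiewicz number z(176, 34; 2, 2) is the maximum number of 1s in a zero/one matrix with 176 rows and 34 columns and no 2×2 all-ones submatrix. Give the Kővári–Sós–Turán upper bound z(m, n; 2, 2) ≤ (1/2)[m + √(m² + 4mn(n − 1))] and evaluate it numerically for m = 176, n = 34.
z(176, 34; 2, 2) ≤ (1/2)[176 + √(176² + 4·176·34·33)] = (1/2)[176 + √820864] = 541.0077

Kővári–Sós–Turán: let r_1, ..., r_176 be the row sums and z = Σ r_i the total number of 1s. Each pair of columns can share at most one row with both entries 1 (else a 2×2 all-ones block appears), so Σ_i C(r_i, 2) ≤ C(34, 2) = 561. By convexity Σ_i C(r_i, 2) ≥ 176·C(z/176, 2) = z(z − 176)/(2·176), giving z² − 176z − 176·34·33 ≤ 0 and hence z ≤ (1/2)[176 + √(30976 + 4·197472)] = (1/2)[176 + √820864] ≈ (1/2)(176 + 906.0155) = 541.0077.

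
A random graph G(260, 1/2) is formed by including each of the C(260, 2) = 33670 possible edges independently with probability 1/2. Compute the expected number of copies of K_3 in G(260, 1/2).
E[# K_3] = C(260, 3) · (1/2)^C(3, 2) = 2895620 / 2^3 = 723905/2 = 361952.5

For each 3-subset S of vertices (there are C(260, 3) = 2895620 such S), let X_S = 1 if S induces a K_3 (all C(3, 2) = 3 edges present). Then P(X_S = 1) = (1/2)^3 = 1/8. By linearity of expectation, E[# K_3] = C(260, 3) · (1/2)^3 = 2895620 / 8 = 723905/2 = 361952.5.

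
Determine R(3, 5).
R(3, 5) = 14

Lower bound: an explicit 2-colouring of K_{13} (typically a Paley-type or other structured construction) avoids a red K_3 and a blue K_5, showing R(3, 5) > 13.
Upper bound: the Erdős–Szekeres recurrence R(r, t') ≤ R(r−1, t') + R(r, t'−1) yields R(3, 5) ≤ 14.
Hence R(3, 5) = 14.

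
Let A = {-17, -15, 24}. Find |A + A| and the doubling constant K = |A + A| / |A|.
K = |A + A| / |A| = 6/3 = 2

Enumerate A + A = {a + b : a, b ∈ A}. With |A| = 3, there are |A|^2 = 9 ordered sum pairs; collecting distinct values, A + A = {-34, -32, -30, 7, 9, 48}, so |A + A| = 6. Thus K = 6/3 = 2. For comparison, the minimum possible |A + A| over all 3-element sets is 2·3 − 1 = 5 (so min K = 5/3), attained only by arithmetic progressions.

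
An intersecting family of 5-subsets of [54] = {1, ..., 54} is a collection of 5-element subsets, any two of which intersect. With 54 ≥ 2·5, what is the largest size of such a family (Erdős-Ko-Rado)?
max |F| = C(53, 4) = 292825

Erdős-Ko-Rado (1961): when n ≥ 2k, max |F| = C(n−1, k−1). The bound is attained by the star {A : i ∈ A} for any fixed i ∈ [n]. Here C(54−1, 5−1) = C(53, 4) = 292825.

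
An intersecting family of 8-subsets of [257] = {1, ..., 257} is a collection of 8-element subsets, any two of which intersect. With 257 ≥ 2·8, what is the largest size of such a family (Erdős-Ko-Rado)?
max |F| = C(256, 7) = 13161885792000

Erdős-Ko-Rado (1961): when n ≥ 2k, max |F| = C(n−1, k−1). The bound is attained by the star {A : i ∈ A} for any fixed i ∈ [n]. Here C(257−1, 8−1) = C(256, 7) = 13161885792000.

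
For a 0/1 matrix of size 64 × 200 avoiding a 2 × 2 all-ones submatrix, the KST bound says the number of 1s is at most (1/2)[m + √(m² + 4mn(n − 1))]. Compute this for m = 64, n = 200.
z(64, 200; 2, 2) ≤ (1/2)[64 + √(64² + 4·64·200·199)] = (1/2)[64 + √10192896] = 1628.3158

Kővári–Sós–Turán: let r_1, ..., r_64 be the row sums and z = Σ r_i the total number of 1s. Each pair of columns can share at most one row with both entries 1 (else a 2×2 all-ones block appears), so Σ_i C(r_i, 2) ≤ C(200, 2) = 19900. By convexity Σ_i C(r_i, 2) ≥ 64·C(z/64, 2) = z(z − 64)/(2·64), giving z² − 64z − 64·200·199 ≤ 0 and hence z ≤ (1/2)[64 + √(4096 + 4·2547200)] = (1/2)[64 + √10192896] ≈ (1/2)(64 + 3192.6315) = 1628.3158.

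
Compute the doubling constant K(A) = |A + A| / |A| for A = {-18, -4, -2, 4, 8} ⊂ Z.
K = |A + A| / |A| = 15/5 = 3

Enumerate A + A = {a + b : a, b ∈ A}. With |A| = 5, there are |A|^2 = 25 ordered sum pairs; collecting distinct values, A + A = {-36, -22, -20, -14, -10, -8, -6, -4, 0, 2, 4, 6, 8, 12, 16}, so |A + A| = 15. Thus K = 15/5 = 3. For comparison, the minimum possible |A + A| over all 5-element sets is 2·5 − 1 = 9 (so min K = 9/5), attained only by arithmetic progressions.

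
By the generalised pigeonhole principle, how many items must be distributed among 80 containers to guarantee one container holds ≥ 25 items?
n = (25 − 1)·80 + 1 = 1921

By the generalised pigeonhole principle, to guarantee some box contains ≥ r objects we need more than (r − 1) · k objects total. Threshold: n = (r − 1) · k + 1. With r = 25 and k = 80: n = 24 · 80 + 1 = 1920 + 1 = 1921. For n = 1920 = 24 · 80, we can put exactly 24 objects in every box, avoiding 25 in any single one — so 1921 is tight.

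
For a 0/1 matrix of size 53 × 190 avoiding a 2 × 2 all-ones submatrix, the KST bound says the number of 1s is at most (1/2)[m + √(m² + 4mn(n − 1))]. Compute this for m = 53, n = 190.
z(53, 190; 2, 2) ≤ (1/2)[53 + √(53² + 4·53·190·189)] = (1/2)[53 + √7615729] = 1406.3305

Kővári–Sós–Turán: let r_1, ..., r_53 be the row sums and z = Σ r_i the total number of 1s. Each pair of columns can share at most one row with both entries 1 (else a 2×2 all-ones block appears), so Σ_i C(r_i, 2) ≤ C(190, 2) = 17955. By convexity Σ_i C(r_i, 2) ≥ 53·C(z/53, 2) = z(z − 53)/(2·53), giving z² − 53z − 53·190·189 ≤ 0 and hence z ≤ (1/2)[53 + √(2809 + 4·1903230)] = (1/2)[53 + √7615729] ≈ (1/2)(53 + 2759.661) = 1406.3305.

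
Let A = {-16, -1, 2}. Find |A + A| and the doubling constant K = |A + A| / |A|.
K = |A + A| / |A| = 6/3 = 2

Enumerate A + A = {a + b : a, b ∈ A}. With |A| = 3, there are |A|^2 = 9 ordered sum pairs; collecting distinct values, A + A = {-32, -17, -14, -2, 1, 4}, so |A + A| = 6. Thus K = 6/3 = 2. For comparison, the minimum possible |A + A| over all 3-element sets is 2·3 − 1 = 5 (so min K = 5/3), attained only by arithmetic progressions.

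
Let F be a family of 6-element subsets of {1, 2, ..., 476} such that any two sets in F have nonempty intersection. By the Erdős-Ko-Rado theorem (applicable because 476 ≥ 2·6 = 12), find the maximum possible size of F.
max |F| = C(475, 5) = 197294396970

The Erdős-Ko-Rado theorem states: for n ≥ 2k, an intersecting family of k-subsets of an n-element set has size at most C(n − 1, k − 1), with equality for 'star' families {A ⊆ [n] : |A| = k, i ∈ A} (fix an element i). For n = 476, k = 6: C(475, 5) = 197294396970.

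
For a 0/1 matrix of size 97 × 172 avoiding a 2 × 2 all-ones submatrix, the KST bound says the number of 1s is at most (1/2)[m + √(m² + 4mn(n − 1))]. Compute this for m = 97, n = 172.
z(97, 172; 2, 2) ≤ (1/2)[97 + √(97² + 4·97·172·171)] = (1/2)[97 + √11421265] = 1738.2681

Kővári–Sós–Turán: let r_1, ..., r_97 be the row sums and z = Σ r_i the total number of 1s. Each pair of columns can share at most one row with both entries 1 (else a 2×2 all-ones block appears), so Σ_i C(r_i, 2) ≤ C(172, 2) = 14706. By convexity Σ_i C(r_i, 2) ≥ 97·C(z/97, 2) = z(z − 97)/(2·97), giving z² − 97z − 97·172·171 ≤ 0 and hence z ≤ (1/2)[97 + √(9409 + 4·2852964)] = (1/2)[97 + √11421265] ≈ (1/2)(97 + 3379.5362) = 1738.2681.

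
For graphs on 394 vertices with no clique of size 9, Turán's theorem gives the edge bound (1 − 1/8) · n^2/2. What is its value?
Turán density bound = (7/8) · 394^2/2 = 271663/4 ≈ 67915.75

Turán's theorem: ex(n, K_{r+1}) is achieved by the complete r-partite Turán graph T(n, r) with parts as balanced as possible, and is at most (1 − 1/r) · n^2/2. For r = 8, n = 394: the density bound is (7/8) · 155236/2 = 271663/4 ≈ 67915.75. The integer-valued extremum is e(T(394, 8)) = 67915, which is strictly less than the density bound 271663/4 since 8 ∤ 394 (the parts of T(394, 8) cannot all be equal).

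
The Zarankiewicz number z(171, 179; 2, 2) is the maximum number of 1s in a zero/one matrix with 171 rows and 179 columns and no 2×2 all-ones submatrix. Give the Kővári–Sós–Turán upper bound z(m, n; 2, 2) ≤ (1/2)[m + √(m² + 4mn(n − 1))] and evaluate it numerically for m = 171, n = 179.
z(171, 179; 2, 2) ≤ (1/2)[171 + √(171² + 4·171·179·178)] = (1/2)[171 + √21822849] = 2421.2466

Kővári–Sós–Turán: let r_1, ..., r_171 be the row sums and z = Σ r_i the total number of 1s. Each pair of columns can share at most one row with both entries 1 (else a 2×2 all-ones block appears), so Σ_i C(r_i, 2) ≤ C(179, 2) = 15931. By convexity Σ_i C(r_i, 2) ≥ 171·C(z/171, 2) = z(z − 171)/(2·171), giving z² − 171z − 171·179·178 ≤ 0 and hence z ≤ (1/2)[171 + √(29241 + 4·5448402)] = (1/2)[171 + √21822849] ≈ (1/2)(171 + 4671.4932) = 2421.2466.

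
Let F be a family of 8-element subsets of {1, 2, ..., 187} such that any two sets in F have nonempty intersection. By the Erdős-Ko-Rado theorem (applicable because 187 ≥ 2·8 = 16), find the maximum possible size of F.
max |F| = C(186, 7) = 1363155866280

Erdős-Ko-Rado (1961): when n ≥ 2k, max |F| = C(n−1, k−1). The bound is attained by the star {A : i ∈ A} for any fixed i ∈ [n]. Here C(187−1, 8−1) = C(186, 7) = 1363155866280.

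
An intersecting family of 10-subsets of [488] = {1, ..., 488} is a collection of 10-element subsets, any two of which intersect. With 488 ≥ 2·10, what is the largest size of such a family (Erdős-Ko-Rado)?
max |F| = C(487, 9) = 3941897198136002820

The Erdős-Ko-Rado theorem states: for n ≥ 2k, an intersecting family of k-subsets of an n-element set has size at most C(n − 1, k − 1), with equality for 'star' families {A ⊆ [n] : |A| = k, i ∈ A} (fix an element i). For n = 488, k = 10: C(487, 9) = 3941897198136002820.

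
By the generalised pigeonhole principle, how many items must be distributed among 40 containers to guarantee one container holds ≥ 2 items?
n = (2 − 1)·40 + 1 = 41

By the generalised pigeonhole principle, to guarantee some box contains ≥ r objects we need more than (r − 1) · k objects total. Threshold: n = (r − 1) · k + 1. With r = 2 and k = 40: n = 1 · 40 + 1 = 40 + 1 = 41. For n = 40 = 1 · 40, we can put exactly 1 objects in every box, avoiding 2 in any single one — so 41 is tight.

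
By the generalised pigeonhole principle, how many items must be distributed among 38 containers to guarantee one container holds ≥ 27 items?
n = (27 − 1)·38 + 1 = 989

By the generalised pigeonhole principle, to guarantee some box contains ≥ r objects we need more than (r − 1) · k objects total. Threshold: n = (r − 1) · k + 1. With r = 27 and k = 38: n = 26 · 38 + 1 = 988 + 1 = 989. For n = 988 = 26 · 38, we can put exactly 26 objects in every box, avoiding 27 in any single one — so 989 is tight.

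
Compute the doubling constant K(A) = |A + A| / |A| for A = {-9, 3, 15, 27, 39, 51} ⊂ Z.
K = |A + A| / |A| = 11/6

Enumerate A + A = {a + b : a, b ∈ A}. With |A| = 6, there are |A|^2 = 36 ordered sum pairs; collecting distinct values, A + A = {-18, -6, 6, 18, 30, 42, 54, 66, 78, 90, 102}, so |A + A| = 11. Thus K = 11/6. Here |A + A| = 2|A| − 1 = 11, the minimum possible — so K = 11/6 is minimal, which holds iff A is an arithmetic progression.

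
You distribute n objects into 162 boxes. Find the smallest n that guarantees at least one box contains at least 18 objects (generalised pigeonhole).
n = (18 − 1)·162 + 1 = 2755

By the generalised pigeonhole principle, to guarantee some box contains ≥ r objects we need more than (r − 1) · k objects total. Threshold: n = (r − 1) · k + 1. With r = 18 and k = 162: n = 17 · 162 + 1 = 2754 + 1 = 2755. For n = 2754 = 17 · 162, we can put exactly 17 objects in every box, avoiding 18 in any single one — so 2755 is tight.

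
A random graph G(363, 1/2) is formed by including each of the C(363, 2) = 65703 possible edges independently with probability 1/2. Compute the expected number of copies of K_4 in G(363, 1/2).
E[# K_4] = C(363, 4) · (1/2)^C(4, 2) = 711563490 / 2^6 = 355781745/32 = 11118179.53125

For each 4-subset S of vertices (there are C(363, 4) = 711563490 such S), let X_S = 1 if S induces a K_4 (all C(4, 2) = 6 edges present). Then P(X_S = 1) = (1/2)^6 = 1/64. By linearity of expectation, E[# K_4] = C(363, 4) · (1/2)^6 = 711563490 / 64 = 355781745/32 = 11118179.53125.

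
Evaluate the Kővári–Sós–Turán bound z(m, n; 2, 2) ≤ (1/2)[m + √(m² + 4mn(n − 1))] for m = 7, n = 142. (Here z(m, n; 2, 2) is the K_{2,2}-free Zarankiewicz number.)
z(7, 142; 2, 2) ≤ (1/2)[7 + √(7² + 4·7·142·141)] = (1/2)[7 + √560665] = 377.8878

Kővári–Sós–Turán: let r_1, ..., r_7 be the row sums and z = Σ r_i the total number of 1s. Each pair of columns can share at most one row with both entries 1 (else a 2×2 all-ones block appears), so Σ_i C(r_i, 2) ≤ C(142, 2) = 10011. By convexity Σ_i C(r_i, 2) ≥ 7·C(z/7, 2) = z(z − 7)/(2·7), giving z² − 7z − 7·142·141 ≤ 0 and hence z ≤ (1/2)[7 + √(49 + 4·140154)] = (1/2)[7 + √560665] ≈ (1/2)(7 + 748.7757) = 377.8878.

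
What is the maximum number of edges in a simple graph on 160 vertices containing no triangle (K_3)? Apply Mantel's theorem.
ex(160, K_3) = ⌊160^2/4⌋ = 6400

Mantel (1907): a triangle-free graph on n vertices has at most ⌊n^2/4⌋ edges, with equality for the complete bipartite graph K_{⌊n/2⌋, ⌈n/2⌉}. For n = 160: ⌊160^2/4⌋ = ⌊25600/4⌋ = 6400. The extremal graph is K_{80, 80}, which has 80·80 = 6400 edges.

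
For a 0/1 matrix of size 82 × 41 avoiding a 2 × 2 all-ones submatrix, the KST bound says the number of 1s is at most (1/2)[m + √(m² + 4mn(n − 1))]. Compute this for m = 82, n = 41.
z(82, 41; 2, 2) ≤ (1/2)[82 + √(82² + 4·82·41·40)] = (1/2)[82 + √544644] = 410

Kővári–Sós–Turán: let r_1, ..., r_82 be the row sums and z = Σ r_i the total number of 1s. Each pair of columns can share at most one row with both entries 1 (else a 2×2 all-ones block appears), so Σ_i C(r_i, 2) ≤ C(41, 2) = 820. By convexity Σ_i C(r_i, 2) ≥ 82·C(z/82, 2) = z(z − 82)/(2·82), giving z² − 82z − 82·41·40 ≤ 0 and hence z ≤ (1/2)[82 + √(6724 + 4·134480)] = (1/2)[82 + √544644] ≈ (1/2)(82 + 738) = 410.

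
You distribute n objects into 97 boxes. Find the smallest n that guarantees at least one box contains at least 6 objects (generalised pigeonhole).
n = (6 − 1)·97 + 1 = 486

By the generalised pigeonhole principle, to guarantee some box contains ≥ r objects we need more than (r − 1) · k objects total. Threshold: n = (r − 1) · k + 1. With r = 6 and k = 97: n = 5 · 97 + 1 = 485 + 1 = 486. For n = 485 = 5 · 97, we can put exactly 5 objects in every box, avoiding 6 in any single one — so 486 is tight.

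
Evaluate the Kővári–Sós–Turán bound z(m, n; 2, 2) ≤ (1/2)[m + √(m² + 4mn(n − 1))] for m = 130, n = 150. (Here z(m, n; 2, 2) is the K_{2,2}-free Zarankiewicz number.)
z(130, 150; 2, 2) ≤ (1/2)[130 + √(130² + 4·130·150·149)] = (1/2)[130 + √11638900] = 1770.7916

Kővári–Sós–Turán: let r_1, ..., r_130 be the row sums and z = Σ r_i the total number of 1s. Each pair of columns can share at most one row with both entries 1 (else a 2×2 all-ones block appears), so Σ_i C(r_i, 2) ≤ C(150, 2) = 11175. By convexity Σ_i C(r_i, 2) ≥ 130·C(z/130, 2) = z(z − 130)/(2·130), giving z² − 130z − 130·150·149 ≤ 0 and hence z ≤ (1/2)[130 + √(16900 + 4·2905500)] = (1/2)[130 + √11638900] ≈ (1/2)(130 + 3411.5832) = 1770.7916.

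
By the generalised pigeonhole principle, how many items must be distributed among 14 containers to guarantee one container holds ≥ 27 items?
n = (27 − 1)·14 + 1 = 365

By the generalised pigeonhole principle, to guarantee some box contains ≥ r objects we need more than (r − 1) · k objects total. Threshold: n = (r − 1) · k + 1. With r = 27 and k = 14: n = 26 · 14 + 1 = 364 + 1 = 365. For n = 364 = 26 · 14, we can put exactly 26 objects in every box, avoiding 27 in any single one — so 365 is tight.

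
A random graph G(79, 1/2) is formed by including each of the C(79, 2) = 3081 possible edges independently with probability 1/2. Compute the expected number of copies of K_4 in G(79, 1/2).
E[# K_4] = C(79, 4) · (1/2)^C(4, 2) = 1502501 / 2^6 = 23476.578125

For each 4-subset S of vertices (there are C(79, 4) = 1502501 such S), let X_S = 1 if S induces a K_4 (all C(4, 2) = 6 edges present). Then P(X_S = 1) = (1/2)^6 = 1/64. By linearity of expectation, E[# K_4] = C(79, 4) · (1/2)^6 = 1502501 / 64 = 23476.578125.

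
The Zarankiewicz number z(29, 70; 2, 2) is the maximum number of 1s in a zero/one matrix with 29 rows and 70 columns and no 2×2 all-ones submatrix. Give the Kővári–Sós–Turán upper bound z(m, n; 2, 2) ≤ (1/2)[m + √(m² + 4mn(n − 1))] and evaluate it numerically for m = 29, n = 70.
z(29, 70; 2, 2) ≤ (1/2)[29 + √(29² + 4·29·70·69)] = (1/2)[29 + √561121] = 389.0401

Kővári–Sós–Turán: let r_1, ..., r_29 be the row sums and z = Σ r_i the total number of 1s. Each pair of columns can share at most one row with both entries 1 (else a 2×2 all-ones block appears), so Σ_i C(r_i, 2) ≤ C(70, 2) = 2415. By convexity Σ_i C(r_i, 2) ≥ 29·C(z/29, 2) = z(z − 29)/(2·29), giving z² − 29z − 29·70·69 ≤ 0 and hence z ≤ (1/2)[29 + √(841 + 4·140070)] = (1/2)[29 + √561121] ≈ (1/2)(29 + 749.0801) = 389.0401.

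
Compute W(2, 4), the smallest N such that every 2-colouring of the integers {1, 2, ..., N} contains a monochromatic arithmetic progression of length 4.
W(2, 4) = 35

W(2, 4) = 35. The lower bound W(2, 4) > 34 comes from an explicit good 2-colouring of [1, 34]; the upper bound W(2, 4) ≤ 35 was verified by exhaustive search over 2-colourings of [1, 35].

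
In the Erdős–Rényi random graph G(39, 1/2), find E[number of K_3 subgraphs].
E[# K_3] = C(39, 3) · (1/2)^C(3, 2) = 9139 / 2^3 = 1142.375

For each 3-subset S of vertices (there are C(39, 3) = 9139 such S), let X_S = 1 if S induces a K_3 (all C(3, 2) = 3 edges present). Then P(X_S = 1) = (1/2)^3 = 1/8. By linearity of expectation, E[# K_3] = C(39, 3) · (1/2)^3 = 9139 / 8 = 1142.375.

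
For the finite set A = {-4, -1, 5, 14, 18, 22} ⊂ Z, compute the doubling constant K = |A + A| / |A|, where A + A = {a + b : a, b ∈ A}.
K = |A + A| / |A| = 19/6

Enumerate A + A = {a + b : a, b ∈ A}. With |A| = 6, there are |A|^2 = 36 ordered sum pairs; collecting distinct values, A + A = {-8, -5, -2, 1, 4, 10, 13, 14, 17, 18, 19, 21, 23, 27, 28, 32, 36, 40, 44}, so |A + A| = 19. Thus K = 19/6. For comparison, the minimum possible |A + A| over all 6-element sets is 2·6 − 1 = 11 (so min K = 11/6), attained only by arithmetic progressions.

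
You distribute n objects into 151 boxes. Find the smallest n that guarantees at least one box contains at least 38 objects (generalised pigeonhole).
n = (38 − 1)·151 + 1 = 5588

By the generalised pigeonhole principle, to guarantee some box contains ≥ r objects we need more than (r − 1) · k objects total. Threshold: n = (r − 1) · k + 1. With r = 38 and k = 151: n = 37 · 151 + 1 = 5587 + 1 = 5588. For n = 5587 = 37 · 151, we can put exactly 37 objects in every box, avoiding 38 in any single one — so 5588 is tight.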